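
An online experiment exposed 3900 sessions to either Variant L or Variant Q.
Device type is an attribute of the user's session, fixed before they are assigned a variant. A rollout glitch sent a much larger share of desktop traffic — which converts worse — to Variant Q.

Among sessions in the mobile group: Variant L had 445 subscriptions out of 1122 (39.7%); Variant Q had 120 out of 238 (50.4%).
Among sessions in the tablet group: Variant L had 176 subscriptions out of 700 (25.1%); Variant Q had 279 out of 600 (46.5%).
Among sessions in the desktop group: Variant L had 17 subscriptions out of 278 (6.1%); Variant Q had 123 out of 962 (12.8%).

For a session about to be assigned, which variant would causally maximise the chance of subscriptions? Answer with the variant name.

Within every device type level Variant Q has the higher rate, yet pooled Variant L does — Simpson's reversal.
Since device type is a pre-existing factor (not a product of the variant) and it affects the outcome on its own, it is a confounder. The stratified rates, not the pooled rate, identify the causal effect.
Within each level — mobile: 39.7% vs 50.4%; tablet: 25.1% vs 46.5%; desktop: 6.1% vs 12.8% — Variant Q is higher every time.

Variant Q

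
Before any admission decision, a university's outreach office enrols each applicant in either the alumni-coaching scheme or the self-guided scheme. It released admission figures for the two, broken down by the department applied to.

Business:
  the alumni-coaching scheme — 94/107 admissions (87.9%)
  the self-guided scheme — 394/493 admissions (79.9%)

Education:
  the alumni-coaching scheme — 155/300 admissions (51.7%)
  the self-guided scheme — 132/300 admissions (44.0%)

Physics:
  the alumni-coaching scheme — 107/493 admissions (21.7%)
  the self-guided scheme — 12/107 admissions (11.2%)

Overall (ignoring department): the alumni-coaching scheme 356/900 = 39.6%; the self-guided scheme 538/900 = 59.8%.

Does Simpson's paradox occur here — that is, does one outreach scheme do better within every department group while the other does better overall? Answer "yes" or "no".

yes

Within each department level (Business 87.9% vs 79.9%; Education 51.7% vs 44.0%; Physics 21.7% vs 11.2%), the alumni-coaching scheme has the higher rate every time. Pooled: 39.6% vs 59.8% — the self-guided scheme has the higher rate overall. The two comparisons disagree.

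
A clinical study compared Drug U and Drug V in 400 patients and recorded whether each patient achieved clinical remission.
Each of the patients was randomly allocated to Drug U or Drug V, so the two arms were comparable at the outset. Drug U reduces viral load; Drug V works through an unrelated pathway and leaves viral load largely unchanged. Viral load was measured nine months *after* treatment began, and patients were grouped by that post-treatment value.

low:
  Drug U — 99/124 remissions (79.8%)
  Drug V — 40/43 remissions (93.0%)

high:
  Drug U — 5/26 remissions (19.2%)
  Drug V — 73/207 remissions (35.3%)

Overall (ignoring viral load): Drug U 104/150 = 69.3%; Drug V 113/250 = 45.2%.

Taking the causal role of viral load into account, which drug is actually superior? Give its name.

Drug U

The stratified and pooled comparisons disagree (Drug V wins within each viral load; Drug U wins overall), so the answer turns on the causal role of viral load.
Viral load lies on the pathway drug → viral load → outcome, so adjusting for it blocks the indirect effect. For the total causal effect of drug, use the unadjusted pooled rates.
Pooled: Drug U 69.3% vs Drug V 45.2%; Drug U is higher overall.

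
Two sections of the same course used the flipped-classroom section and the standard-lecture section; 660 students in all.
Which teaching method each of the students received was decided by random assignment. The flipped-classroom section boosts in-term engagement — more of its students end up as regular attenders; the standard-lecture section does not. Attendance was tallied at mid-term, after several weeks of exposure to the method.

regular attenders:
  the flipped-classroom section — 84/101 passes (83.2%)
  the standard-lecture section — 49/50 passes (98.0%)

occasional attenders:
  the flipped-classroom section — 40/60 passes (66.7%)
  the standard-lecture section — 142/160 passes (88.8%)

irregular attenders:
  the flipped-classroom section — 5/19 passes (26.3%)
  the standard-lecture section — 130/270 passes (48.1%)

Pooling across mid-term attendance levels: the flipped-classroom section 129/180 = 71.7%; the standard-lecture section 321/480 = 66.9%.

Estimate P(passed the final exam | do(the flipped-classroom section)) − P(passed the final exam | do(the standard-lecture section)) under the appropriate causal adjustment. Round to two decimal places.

The stratified and pooled comparisons disagree (the standard-lecture section wins within each mid-term attendance; the flipped-classroom section wins overall), so the answer turns on the causal role of mid-term attendance.
Mid-term attendance is downstream of the teaching method. One should not condition on a consequence of treatment, so the overall rates are the right comparison.
The causal difference is the pooled difference: 0.717 − 0.669 = +0.048.

+0.05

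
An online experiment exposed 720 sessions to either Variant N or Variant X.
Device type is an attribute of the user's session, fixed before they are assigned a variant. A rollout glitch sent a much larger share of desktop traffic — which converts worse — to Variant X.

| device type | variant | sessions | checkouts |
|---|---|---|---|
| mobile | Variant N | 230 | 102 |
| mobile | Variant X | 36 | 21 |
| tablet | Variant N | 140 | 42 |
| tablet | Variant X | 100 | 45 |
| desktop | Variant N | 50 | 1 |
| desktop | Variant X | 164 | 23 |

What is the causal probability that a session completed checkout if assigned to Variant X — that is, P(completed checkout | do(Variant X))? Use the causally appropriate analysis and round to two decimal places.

0.41

Device type differs across variants for reasons unrelated to any effect of the variant itself, and it separately predicts the outcome — a classic confounder. We must compare within device type levels.
Standardising Variant X to the population device type mix: 0.369·21/36 + 0.333·45/100 + 0.297·23/164 = 0.407.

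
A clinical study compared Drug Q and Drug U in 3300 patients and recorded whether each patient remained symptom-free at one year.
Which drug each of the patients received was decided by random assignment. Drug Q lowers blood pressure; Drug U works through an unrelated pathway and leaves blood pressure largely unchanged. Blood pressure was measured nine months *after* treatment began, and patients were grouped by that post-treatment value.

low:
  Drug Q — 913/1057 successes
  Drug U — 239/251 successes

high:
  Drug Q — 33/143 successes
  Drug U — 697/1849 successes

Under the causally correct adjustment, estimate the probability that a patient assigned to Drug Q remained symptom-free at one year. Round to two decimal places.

Blood pressure is recorded after the drug and is itself shifted by it — it sits on the causal path from drug to outcome. Conditioning on a mediator would strip out part of the effect we want; the pooled comparison gives the total causal effect.
So P(outcome | do(Drug Q)) is just the pooled rate for Drug Q: 946/1200 = 0.788.

0.79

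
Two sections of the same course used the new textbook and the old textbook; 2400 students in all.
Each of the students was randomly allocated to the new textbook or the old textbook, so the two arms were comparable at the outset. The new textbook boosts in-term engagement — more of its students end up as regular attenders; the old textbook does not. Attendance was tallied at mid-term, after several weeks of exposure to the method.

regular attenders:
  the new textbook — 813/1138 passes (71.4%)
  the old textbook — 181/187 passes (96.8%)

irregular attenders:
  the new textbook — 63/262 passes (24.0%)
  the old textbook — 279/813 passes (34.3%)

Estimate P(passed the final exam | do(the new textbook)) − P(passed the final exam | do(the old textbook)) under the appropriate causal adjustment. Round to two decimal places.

Stratifying would compare teaching methods among students the teaching methods themselves sorted into mid-term attendance groups — a form of selection on an intermediate. The unconditioned pooled rates give the total causal effect.
The causal difference is the pooled difference: 0.626 − 0.460 = +0.166.

+0.17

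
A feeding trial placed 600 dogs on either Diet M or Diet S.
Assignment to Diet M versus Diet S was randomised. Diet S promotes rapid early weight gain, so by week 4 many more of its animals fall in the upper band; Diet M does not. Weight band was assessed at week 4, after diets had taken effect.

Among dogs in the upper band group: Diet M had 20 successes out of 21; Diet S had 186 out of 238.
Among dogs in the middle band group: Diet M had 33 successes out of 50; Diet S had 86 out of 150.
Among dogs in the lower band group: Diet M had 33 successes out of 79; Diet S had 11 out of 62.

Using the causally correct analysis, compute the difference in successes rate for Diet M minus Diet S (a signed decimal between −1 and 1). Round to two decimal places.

Week-4 weight band lies on the pathway diet → week-4 weight band → outcome, so adjusting for it blocks the indirect effect. For the total causal effect of diet, use the unadjusted pooled rates.
The causal difference is the pooled difference: 0.573 − 0.629 = -0.056.

-0.06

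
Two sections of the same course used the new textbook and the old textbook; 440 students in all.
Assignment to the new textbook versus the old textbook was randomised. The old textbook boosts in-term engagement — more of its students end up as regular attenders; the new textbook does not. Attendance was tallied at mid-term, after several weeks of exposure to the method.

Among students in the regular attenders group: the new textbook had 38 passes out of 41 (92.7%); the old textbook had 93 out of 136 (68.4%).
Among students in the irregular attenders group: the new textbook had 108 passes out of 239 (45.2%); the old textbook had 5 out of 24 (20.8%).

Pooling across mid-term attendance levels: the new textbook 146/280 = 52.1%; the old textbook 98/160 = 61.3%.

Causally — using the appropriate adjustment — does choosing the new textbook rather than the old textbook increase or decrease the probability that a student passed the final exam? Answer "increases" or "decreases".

The mid-term attendance-specific comparison favours the new textbook throughout, but the pooled figures favour the old textbook. The question is whether to condition on mid-term attendance.
Mid-term attendance here is a post-treatment variable shaped by the teaching method; conditioning on it would introduce bias rather than remove it. The overall comparison is the causal one.
Pooled: the new textbook 52.1% vs the old textbook 61.3%; the old textbook is higher overall.

decreases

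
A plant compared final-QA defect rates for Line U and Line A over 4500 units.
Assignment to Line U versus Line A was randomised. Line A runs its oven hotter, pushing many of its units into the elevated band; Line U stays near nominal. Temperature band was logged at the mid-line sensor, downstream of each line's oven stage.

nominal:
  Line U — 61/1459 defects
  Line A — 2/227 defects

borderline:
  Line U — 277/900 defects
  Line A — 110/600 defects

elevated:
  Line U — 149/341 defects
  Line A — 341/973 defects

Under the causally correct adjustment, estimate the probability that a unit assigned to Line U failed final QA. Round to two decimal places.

0.18

Line A is lower inside every in-process temperature band stratum but Line U is lower in aggregate. Whether to stratify depends on how in-process temperature band relates to the line.
In-process temperature band is downstream of the line. One should not condition on a consequence of treatment, so the overall rates are the right comparison.
So P(outcome | do(Line U)) is just the pooled rate for Line U: 487/2700 = 0.180.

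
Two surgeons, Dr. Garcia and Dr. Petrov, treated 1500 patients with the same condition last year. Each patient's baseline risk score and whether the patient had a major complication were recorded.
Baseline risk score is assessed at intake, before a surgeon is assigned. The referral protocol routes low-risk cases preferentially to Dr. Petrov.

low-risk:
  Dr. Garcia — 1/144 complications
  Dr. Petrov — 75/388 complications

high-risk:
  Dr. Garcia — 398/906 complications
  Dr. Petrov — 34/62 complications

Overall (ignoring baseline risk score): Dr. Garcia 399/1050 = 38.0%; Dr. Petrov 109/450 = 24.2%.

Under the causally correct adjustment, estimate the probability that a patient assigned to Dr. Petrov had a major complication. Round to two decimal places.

Here baseline risk score is a common cause — it drives both which surgeon a case falls under and the outcome. The crude comparison mixes populations; the stratum-specific rates are the causally relevant ones.
Standardising Dr. Petrov to the population baseline risk score mix: 0.355·75/388 + 0.645·34/62 = 0.422.

0.42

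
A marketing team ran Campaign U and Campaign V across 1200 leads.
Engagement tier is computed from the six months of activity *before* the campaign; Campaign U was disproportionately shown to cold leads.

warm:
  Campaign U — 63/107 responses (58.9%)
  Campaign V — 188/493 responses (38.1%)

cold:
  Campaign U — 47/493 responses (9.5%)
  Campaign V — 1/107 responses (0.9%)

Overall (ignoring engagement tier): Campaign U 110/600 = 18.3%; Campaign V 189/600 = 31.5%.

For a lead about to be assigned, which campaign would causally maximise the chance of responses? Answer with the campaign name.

Engagement tier satisfies the back-door criterion: it is not a descendant of the campaign, and it blocks the spurious path from campaign to outcome. Adjusting for it (i.e., using the within-engagement tier rates) gives the causal effect.
Within each level — warm: 58.9% vs 38.1%; cold: 9.5% vs 0.9% — Campaign U is higher every time.

Campaign U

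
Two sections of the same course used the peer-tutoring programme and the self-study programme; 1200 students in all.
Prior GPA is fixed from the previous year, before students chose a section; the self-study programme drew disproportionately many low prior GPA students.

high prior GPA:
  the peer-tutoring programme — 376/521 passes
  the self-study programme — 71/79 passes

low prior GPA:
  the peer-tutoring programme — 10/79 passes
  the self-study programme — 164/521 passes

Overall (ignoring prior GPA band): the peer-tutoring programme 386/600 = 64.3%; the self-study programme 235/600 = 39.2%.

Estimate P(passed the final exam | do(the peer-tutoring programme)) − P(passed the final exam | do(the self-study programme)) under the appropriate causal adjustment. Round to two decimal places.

-0.18

Prior GPA band differs across teaching methods for reasons unrelated to any effect of the teaching method itself, and it separately predicts the outcome — a classic confounder. We must compare within prior GPA band levels.
Adjusting over the population distribution of prior GPA band: 0.500·(0.722−0.899) + 0.500·(0.127−0.315) = -0.183.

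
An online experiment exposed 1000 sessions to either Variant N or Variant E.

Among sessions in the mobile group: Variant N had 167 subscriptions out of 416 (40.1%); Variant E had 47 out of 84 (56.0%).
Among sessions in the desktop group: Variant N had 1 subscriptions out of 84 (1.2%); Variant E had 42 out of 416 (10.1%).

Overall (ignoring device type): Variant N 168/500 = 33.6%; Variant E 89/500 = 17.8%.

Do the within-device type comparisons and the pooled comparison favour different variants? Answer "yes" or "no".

Within each device type level (mobile 40.1% vs 56.0%; desktop 1.2% vs 10.1%), Variant E has the higher rate every time. Pooled: 33.6% vs 17.8% — Variant N has the higher rate overall. The two comparisons disagree.

yes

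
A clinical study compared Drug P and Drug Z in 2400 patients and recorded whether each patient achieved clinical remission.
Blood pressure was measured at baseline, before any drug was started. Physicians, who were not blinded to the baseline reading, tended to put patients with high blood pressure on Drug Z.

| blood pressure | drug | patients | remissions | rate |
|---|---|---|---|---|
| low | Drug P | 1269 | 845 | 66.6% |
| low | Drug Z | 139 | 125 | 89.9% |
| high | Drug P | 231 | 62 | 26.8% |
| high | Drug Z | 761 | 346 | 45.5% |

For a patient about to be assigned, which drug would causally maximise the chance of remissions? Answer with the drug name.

Drug Z is higher inside every blood pressure stratum but Drug P is higher in aggregate. Whether to stratify depends on how blood pressure relates to the drug.
Since blood pressure is a pre-existing factor (not a product of the drug) and it affects the outcome on its own, it is a confounder. The stratified rates, not the pooled rate, identify the causal effect.
Within each level — low: 66.6% vs 89.9%; high: 26.8% vs 45.5% — Drug Z is higher every time.

Drug Z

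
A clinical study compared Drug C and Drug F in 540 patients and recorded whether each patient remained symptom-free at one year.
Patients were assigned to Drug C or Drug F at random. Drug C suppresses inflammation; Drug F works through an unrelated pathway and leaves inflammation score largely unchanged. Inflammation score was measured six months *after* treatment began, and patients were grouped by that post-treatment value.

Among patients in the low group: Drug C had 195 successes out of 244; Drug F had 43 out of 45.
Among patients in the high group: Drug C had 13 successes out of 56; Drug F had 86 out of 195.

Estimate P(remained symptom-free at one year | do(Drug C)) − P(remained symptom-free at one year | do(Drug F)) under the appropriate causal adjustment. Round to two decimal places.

The inflammation score-specific comparison favours Drug F throughout, but the pooled figures favour Drug C. The question is whether to condition on inflammation score.
Inflammation score is downstream of the drug. One should not condition on a consequence of treatment, so the overall rates are the right comparison.
The causal difference is the pooled difference: 0.693 − 0.537 = +0.156.

+0.16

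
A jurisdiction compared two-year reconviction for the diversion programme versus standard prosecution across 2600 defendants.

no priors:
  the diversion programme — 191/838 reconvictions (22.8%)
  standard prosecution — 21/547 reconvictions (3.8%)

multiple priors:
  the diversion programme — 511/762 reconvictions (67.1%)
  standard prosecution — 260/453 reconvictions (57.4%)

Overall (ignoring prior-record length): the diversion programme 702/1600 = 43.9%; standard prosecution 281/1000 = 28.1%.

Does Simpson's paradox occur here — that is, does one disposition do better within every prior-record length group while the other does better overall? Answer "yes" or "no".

Within each prior-record length level (no priors 22.8% vs 3.8%; multiple priors 67.1% vs 57.4%), standard prosecution has the lower rate every time. Pooled: 43.9% vs 28.1% — standard prosecution has the lower rate overall. They agree.

no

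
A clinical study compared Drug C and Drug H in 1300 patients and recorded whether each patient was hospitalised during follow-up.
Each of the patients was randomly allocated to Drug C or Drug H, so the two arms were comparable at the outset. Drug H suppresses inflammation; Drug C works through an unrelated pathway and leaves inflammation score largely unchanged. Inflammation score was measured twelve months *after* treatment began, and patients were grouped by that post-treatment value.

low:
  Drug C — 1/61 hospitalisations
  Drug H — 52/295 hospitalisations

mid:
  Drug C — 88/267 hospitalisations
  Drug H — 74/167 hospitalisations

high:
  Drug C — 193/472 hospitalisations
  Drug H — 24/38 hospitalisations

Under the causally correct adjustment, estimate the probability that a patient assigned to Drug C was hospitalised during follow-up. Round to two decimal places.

0.35

Inflammation score is downstream of the drug. One should not condition on a consequence of treatment, so the overall rates are the right comparison.
So P(outcome | do(Drug C)) is just the pooled rate for Drug C: 282/800 = 0.352.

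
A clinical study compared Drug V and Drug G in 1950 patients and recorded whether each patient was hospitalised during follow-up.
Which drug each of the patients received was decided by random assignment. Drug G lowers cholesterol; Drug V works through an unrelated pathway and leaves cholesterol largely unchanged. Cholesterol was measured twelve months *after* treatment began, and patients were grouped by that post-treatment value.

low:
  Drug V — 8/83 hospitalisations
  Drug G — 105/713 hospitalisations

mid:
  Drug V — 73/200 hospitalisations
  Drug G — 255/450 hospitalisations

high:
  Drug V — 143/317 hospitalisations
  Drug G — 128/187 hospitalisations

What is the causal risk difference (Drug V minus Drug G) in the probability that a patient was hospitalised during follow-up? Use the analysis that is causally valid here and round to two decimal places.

The cholesterol-specific comparison favours Drug V throughout, but the pooled figures favour Drug G. The question is whether to condition on cholesterol.
Cholesterol is downstream of the drug. One should not condition on a consequence of treatment, so the overall rates are the right comparison.
The causal difference is the pooled difference: 0.373 − 0.361 = +0.012.

+0.01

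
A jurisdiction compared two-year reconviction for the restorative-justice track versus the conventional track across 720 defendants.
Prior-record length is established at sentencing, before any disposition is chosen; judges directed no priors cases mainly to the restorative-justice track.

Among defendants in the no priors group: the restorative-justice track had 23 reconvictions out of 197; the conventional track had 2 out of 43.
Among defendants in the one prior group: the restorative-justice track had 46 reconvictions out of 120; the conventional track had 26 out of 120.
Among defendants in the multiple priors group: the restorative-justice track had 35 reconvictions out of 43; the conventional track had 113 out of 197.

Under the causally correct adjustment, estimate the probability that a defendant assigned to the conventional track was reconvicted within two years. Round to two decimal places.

0.28

The stratified and pooled comparisons disagree (the conventional track wins within each prior-record length; the restorative-justice track wins overall), so the answer turns on the causal role of prior-record length.
Nothing the disposition does changes prior-record length; the imbalance is an allocation artefact. With prior-record length also predicting the outcome, the pooled figure is confounded, and the within-stratum comparison is the causal one.
Standardising the conventional track to the population prior-record length mix: 0.333·2/43 + 0.333·26/120 + 0.333·113/197 = 0.279.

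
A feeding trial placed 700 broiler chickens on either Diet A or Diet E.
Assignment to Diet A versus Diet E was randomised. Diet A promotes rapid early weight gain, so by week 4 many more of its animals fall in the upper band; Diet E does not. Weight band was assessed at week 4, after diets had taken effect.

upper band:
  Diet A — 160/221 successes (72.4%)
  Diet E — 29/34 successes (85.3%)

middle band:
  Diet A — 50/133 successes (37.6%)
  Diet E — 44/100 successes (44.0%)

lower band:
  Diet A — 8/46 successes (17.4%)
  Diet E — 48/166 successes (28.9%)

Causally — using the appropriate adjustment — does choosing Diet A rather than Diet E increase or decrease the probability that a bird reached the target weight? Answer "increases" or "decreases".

increases

Diet E is higher inside every week-4 weight band stratum but Diet A is higher in aggregate. Whether to stratify depends on how week-4 weight band relates to the diet.
Because the diet influences week-4 weight band, week-4 weight band is a post-treatment mediator, not a confounder. Stratifying on it would bias the estimate; the causal effect is the crude pooled difference.
Pooled: Diet A 54.5% vs Diet E 40.3%; Diet A is higher overall.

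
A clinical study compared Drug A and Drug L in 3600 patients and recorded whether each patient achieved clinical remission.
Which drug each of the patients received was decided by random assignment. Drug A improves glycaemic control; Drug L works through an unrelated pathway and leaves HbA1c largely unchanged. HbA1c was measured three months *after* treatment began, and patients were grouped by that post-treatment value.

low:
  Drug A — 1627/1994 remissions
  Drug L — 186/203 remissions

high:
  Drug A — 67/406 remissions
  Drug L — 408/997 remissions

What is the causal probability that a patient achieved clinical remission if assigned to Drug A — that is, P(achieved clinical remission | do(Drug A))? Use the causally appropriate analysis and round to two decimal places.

Within every HbA1c level Drug L has the higher rate, yet pooled Drug A does — Simpson's reversal.
HbA1c is downstream of the drug. One should not condition on a consequence of treatment, so the overall rates are the right comparison.
So P(outcome | do(Drug A)) is just the pooled rate for Drug A: 1694/2400 = 0.706.

0.71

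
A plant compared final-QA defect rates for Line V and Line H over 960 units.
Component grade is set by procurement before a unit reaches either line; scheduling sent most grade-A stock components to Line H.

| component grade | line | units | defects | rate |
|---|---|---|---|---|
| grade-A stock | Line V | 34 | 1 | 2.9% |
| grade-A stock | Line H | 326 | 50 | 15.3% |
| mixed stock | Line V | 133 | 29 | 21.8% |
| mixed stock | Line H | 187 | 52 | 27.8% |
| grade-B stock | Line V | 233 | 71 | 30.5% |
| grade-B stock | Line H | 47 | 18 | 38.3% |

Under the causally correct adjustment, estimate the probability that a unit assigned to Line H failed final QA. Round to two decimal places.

0.26

Since component grade is a pre-existing factor (not a product of the line) and it affects the outcome on its own, it is a confounder. The stratified rates, not the pooled rate, identify the causal effect.
Standardising Line H to the population component grade mix: 0.375·50/326 + 0.333·52/187 + 0.292·18/47 = 0.262.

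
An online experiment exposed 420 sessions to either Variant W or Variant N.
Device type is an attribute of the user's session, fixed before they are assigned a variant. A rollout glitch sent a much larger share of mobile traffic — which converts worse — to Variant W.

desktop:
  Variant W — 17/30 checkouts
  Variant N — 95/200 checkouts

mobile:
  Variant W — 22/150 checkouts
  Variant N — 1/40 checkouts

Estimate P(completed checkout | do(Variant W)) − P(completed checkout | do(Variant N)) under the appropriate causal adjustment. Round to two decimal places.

Variant W is higher inside every device type stratum but Variant N is higher in aggregate. Whether to stratify depends on how device type relates to the variant.
The imbalance in device type arose from how sessions were allocated, not from anything the variant did; and device type independently affects the outcome. The pooled gap is confounded — condition on device type.
Adjusting over the population distribution of device type: 0.548·(0.567−0.475) + 0.452·(0.147−0.025) = +0.105.

+0.11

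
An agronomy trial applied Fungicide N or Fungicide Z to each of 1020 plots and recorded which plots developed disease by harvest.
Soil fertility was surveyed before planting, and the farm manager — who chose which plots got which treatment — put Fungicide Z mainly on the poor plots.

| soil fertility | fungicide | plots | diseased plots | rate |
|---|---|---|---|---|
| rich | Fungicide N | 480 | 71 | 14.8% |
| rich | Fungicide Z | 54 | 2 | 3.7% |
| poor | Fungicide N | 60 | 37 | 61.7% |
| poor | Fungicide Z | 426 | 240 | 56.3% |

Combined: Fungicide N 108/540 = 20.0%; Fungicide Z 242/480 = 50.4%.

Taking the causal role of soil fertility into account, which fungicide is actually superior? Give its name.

Here soil fertility is a common cause — it drives both which fungicide a case falls under and the outcome. The crude comparison mixes populations; the stratum-specific rates are the causally relevant ones.
Within each level — rich: 14.8% vs 3.7%; poor: 61.7% vs 56.3% — Fungicide Z is lower every time.

Fungicide Z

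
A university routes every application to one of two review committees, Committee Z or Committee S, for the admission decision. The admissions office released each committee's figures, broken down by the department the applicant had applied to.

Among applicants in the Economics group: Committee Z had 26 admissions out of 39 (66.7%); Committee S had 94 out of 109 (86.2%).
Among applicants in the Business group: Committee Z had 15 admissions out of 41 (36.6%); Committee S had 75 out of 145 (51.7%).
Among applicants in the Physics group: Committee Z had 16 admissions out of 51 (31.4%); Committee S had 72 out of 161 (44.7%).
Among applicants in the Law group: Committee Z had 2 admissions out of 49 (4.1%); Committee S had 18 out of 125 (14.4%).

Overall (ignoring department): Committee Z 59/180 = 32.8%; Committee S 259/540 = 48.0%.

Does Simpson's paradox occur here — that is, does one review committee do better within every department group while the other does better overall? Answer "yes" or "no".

Within each department level (Economics 66.7% vs 86.2%; Business 36.6% vs 51.7%; Physics 31.4% vs 44.7%; Law 4.1% vs 14.4%), Committee S has the higher rate every time. Pooled: 32.8% vs 48.0% — Committee S has the higher rate overall. They agree.

no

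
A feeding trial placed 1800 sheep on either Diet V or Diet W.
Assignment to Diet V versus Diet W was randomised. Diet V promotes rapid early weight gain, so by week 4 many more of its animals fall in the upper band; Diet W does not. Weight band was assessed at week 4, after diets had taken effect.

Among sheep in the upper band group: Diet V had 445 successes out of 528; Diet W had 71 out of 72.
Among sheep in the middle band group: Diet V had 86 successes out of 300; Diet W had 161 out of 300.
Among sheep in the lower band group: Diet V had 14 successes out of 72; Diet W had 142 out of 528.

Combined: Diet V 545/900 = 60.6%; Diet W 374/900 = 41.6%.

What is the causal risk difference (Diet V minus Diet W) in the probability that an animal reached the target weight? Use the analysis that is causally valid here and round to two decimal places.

+0.19

Week-4 weight band is recorded after the diet and is itself shifted by it — it sits on the causal path from diet to outcome. Conditioning on a mediator would strip out part of the effect we want; the pooled comparison gives the total causal effect.
The causal difference is the pooled difference: 0.606 − 0.416 = +0.190.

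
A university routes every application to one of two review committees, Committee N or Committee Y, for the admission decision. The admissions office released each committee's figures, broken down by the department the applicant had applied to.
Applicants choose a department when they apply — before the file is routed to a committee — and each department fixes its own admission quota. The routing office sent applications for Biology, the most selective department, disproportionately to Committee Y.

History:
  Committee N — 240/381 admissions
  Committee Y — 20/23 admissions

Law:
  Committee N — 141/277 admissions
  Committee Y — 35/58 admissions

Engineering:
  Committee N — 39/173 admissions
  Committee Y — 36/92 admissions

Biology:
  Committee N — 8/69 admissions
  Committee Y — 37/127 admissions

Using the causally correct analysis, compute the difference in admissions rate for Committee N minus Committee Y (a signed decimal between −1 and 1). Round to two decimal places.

Department satisfies the back-door criterion: it is not a descendant of the review committee, and it blocks the spurious path from review committee to outcome. Adjusting for it (i.e., using the within-department rates) gives the causal effect.
Adjusting over the population distribution of department: 0.337·(0.630−0.870) + 0.279·(0.509−0.603) + 0.221·(0.225−0.391) + 0.163·(0.116−0.291) = -0.172.

-0.17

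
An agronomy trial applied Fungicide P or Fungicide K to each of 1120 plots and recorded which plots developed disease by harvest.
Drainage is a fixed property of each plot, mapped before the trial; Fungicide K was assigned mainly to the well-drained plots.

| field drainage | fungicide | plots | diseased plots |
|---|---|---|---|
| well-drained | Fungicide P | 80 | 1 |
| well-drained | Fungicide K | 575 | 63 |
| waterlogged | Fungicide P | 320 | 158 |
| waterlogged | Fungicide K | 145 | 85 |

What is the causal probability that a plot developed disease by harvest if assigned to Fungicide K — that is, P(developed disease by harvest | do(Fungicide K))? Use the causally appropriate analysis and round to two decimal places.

The field drainage-specific comparison favours Fungicide P throughout, but the pooled figures favour Fungicide K. The question is whether to condition on field drainage.
Field drainage satisfies the back-door criterion: it is not a descendant of the fungicide, and it blocks the spurious path from fungicide to outcome. Adjusting for it (i.e., using the within-field drainage rates) gives the causal effect.
Standardising Fungicide K to the population field drainage mix: 0.585·63/575 + 0.415·85/145 = 0.307.

0.31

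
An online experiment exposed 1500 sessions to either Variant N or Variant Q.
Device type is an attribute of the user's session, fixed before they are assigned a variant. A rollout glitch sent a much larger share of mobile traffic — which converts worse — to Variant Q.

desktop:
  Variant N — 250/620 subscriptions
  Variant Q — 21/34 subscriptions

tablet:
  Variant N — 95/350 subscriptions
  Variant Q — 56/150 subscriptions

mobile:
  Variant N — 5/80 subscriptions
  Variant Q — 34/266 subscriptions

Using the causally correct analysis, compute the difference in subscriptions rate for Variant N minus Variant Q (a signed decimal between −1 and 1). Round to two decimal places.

-0.14

Device type differs across variants for reasons unrelated to any effect of the variant itself, and it separately predicts the outcome — a classic confounder. We must compare within device type levels.
Adjusting over the population distribution of device type: 0.436·(0.403−0.618) + 0.333·(0.271−0.373) + 0.231·(0.062−0.128) = -0.143.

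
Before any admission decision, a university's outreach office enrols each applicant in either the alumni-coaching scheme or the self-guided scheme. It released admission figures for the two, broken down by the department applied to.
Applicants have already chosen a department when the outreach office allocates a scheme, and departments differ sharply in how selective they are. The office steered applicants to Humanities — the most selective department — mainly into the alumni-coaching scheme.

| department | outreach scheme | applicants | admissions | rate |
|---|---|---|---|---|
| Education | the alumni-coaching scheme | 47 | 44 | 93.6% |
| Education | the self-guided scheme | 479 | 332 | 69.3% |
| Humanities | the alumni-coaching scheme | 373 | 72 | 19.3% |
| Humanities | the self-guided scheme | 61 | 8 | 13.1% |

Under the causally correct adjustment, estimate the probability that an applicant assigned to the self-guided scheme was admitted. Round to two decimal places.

Department is set before the outreach scheme has any effect — it is not caused by the outreach scheme — and it independently drives the outcome. That makes it a confounder, so the causal comparison is within department levels.
Standardising the self-guided scheme to the population department mix: 0.548·332/479 + 0.452·8/61 = 0.439.

0.44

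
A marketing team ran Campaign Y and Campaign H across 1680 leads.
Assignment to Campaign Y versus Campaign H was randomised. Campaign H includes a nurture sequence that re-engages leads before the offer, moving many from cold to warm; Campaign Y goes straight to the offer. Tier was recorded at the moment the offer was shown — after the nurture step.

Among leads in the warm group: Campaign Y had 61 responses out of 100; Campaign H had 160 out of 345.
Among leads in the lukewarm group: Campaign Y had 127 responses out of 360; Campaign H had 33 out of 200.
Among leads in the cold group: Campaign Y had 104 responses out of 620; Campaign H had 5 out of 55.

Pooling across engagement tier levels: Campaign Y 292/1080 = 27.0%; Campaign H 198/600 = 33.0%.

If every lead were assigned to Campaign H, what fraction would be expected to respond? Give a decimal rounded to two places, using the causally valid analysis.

The engagement tier-specific comparison favours Campaign Y throughout, but the pooled figures favour Campaign H. The question is whether to condition on engagement tier.
Stratifying would compare campaigns among leads the campaigns themselves sorted into engagement tier groups — a form of selection on an intermediate. The unconditioned pooled rates give the total causal effect.
So P(outcome | do(Campaign H)) is just the pooled rate for Campaign H: 198/600 = 0.330.

0.33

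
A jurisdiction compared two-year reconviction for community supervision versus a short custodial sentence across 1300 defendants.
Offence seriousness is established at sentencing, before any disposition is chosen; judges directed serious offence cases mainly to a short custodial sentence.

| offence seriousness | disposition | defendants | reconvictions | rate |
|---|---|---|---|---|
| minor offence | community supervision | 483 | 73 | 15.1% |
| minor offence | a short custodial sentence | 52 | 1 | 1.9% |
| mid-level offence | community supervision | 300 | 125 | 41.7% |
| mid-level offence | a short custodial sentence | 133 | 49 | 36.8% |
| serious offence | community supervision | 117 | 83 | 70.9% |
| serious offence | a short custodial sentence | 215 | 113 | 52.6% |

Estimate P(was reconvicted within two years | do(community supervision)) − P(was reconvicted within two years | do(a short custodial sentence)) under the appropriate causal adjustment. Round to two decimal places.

+0.12

Within every offence seriousness level a short custodial sentence has the lower rate, yet pooled community supervision does — Simpson's reversal.
Offence seriousness differs across dispositions for reasons unrelated to any effect of the disposition itself, and it separately predicts the outcome — a classic confounder. We must compare within offence seriousness levels.
Adjusting over the population distribution of offence seriousness: 0.412·(0.151−0.019) + 0.333·(0.417−0.368) + 0.255·(0.709−0.526) = +0.117.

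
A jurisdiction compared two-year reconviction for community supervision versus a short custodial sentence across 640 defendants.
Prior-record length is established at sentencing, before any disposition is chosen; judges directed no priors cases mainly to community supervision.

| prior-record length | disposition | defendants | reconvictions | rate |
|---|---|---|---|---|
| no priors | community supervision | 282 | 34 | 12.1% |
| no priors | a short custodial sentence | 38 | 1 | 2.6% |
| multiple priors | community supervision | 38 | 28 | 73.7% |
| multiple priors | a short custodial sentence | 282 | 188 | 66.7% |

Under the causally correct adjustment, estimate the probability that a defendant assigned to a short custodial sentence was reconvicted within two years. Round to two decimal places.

0.35

Nothing the disposition does changes prior-record length; the imbalance is an allocation artefact. With prior-record length also predicting the outcome, the pooled figure is confounded, and the within-stratum comparison is the causal one.
Standardising a short custodial sentence to the population prior-record length mix: 0.500·1/38 + 0.500·188/282 = 0.346.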